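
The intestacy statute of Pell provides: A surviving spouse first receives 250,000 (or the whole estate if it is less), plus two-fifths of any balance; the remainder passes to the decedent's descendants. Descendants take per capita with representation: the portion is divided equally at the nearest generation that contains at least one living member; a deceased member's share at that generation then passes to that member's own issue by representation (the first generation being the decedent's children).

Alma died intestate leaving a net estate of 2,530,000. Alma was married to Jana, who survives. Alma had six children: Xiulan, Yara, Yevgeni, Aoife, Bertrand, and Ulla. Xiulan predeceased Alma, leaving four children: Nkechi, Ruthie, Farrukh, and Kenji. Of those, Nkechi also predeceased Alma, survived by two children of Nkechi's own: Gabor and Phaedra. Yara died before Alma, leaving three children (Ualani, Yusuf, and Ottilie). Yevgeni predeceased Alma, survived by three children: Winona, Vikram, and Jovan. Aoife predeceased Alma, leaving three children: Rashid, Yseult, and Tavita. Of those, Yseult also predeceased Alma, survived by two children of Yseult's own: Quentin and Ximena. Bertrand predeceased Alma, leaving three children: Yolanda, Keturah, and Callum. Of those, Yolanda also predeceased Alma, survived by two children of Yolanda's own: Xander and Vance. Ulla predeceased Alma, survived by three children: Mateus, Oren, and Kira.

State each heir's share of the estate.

Jana first takes 250,000, leaving a balance of 2,280,000. Jana then takes two-fifths of the balance (912,000), for a total of 1,162,000. The remaining 1,368,000 passes to the descendants.
No child survives, so the initial division is made at the grandchildren's generation.
The descendants' portion (1,368,000) is divided into 19 shares of 72,000: Ruthie, Farrukh, Kenji, Ualani, Yusuf, Ottilie, Winona, Vikram, Jovan, Rashid, Tavita, Keturah, Callum, Mateus, Oren, and Kira each take 72,000; Nkechi's 72,000 share passes to Nkechi's issue; Yseult's 72,000 share passes to Yseult's issue; Yolanda's 72,000 share passes to Yolanda's issue.
Nkechi's share (72,000) is divided into 2 shares of 36,000: Gabor and Phaedra each take 36,000.
Yseult's share (72,000) is divided into 2 shares of 36,000: Quentin and Ximena each take 36,000.
Yolanda's share (72,000) is divided into 2 shares of 36,000: Xander and Vance each take 36,000.

Jana: 1,162,000; Gabor: 36,000; Phaedra: 36,000; Ruthie: 72,000; Farrukh: 72,000; Kenji: 72,000; Ualani: 72,000; Yusuf: 72,000; Ottilie: 72,000; Winona: 72,000; Vikram: 72,000; Jovan: 72,000; Rashid: 72,000; Quentin: 36,000; Ximena: 36,000; Tavita: 72,000; Xander: 36,000; Vance: 36,000; Keturah: 72,000; Callum: 72,000; Mateus: 72,000; Oren: 72,000; Kira: 72,000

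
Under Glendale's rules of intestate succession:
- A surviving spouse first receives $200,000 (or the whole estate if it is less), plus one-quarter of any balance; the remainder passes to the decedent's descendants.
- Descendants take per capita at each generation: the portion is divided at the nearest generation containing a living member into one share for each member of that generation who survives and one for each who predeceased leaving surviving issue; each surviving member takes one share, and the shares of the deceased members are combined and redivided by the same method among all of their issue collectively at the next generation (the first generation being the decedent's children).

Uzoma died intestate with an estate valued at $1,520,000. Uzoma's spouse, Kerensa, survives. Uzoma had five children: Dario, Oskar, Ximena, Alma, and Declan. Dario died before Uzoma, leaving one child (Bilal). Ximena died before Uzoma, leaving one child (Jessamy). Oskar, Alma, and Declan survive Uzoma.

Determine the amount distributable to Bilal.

Bilal receives $198,000.

Kerensa first takes $200,000, leaving a balance of $1,320,000. Kerensa then takes one-quarter of the balance ($330,000), for a total of $530,000. The remaining $990,000 passes to the descendants.
The descendants' portion ($990,000) is divided at the children's generation into 5 shares of $198,000. Oskar, Alma, and Declan each take $198,000. The 2 shares of the deceased (Dario and Ximena) are combined into a pool of $396,000.
That pool ($396,000) is divided at the grandchildren's generation equally among Bilal and Jessamy: $198,000 each.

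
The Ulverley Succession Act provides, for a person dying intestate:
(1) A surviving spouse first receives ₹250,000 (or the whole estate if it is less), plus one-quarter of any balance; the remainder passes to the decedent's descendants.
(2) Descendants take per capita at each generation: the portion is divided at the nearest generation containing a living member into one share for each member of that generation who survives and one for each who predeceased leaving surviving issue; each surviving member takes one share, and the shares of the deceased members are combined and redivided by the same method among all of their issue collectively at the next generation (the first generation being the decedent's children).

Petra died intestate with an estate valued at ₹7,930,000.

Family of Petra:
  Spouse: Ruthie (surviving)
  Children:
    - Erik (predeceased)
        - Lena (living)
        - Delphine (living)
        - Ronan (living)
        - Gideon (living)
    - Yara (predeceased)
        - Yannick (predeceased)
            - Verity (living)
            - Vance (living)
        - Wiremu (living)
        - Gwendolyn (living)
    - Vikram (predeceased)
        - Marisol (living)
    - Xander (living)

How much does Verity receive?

Verity receives ₹270,000.

Ruthie first takes ₹250,000, leaving a balance of ₹7,680,000. Ruthie then takes one-quarter of the balance (₹1,920,000), for a total of ₹2,170,000. The remaining ₹5,760,000 passes to the descendants.
The descendants' portion (₹5,760,000) is divided at the children's generation into 4 shares of ₹1,440,000. Xander takes ₹1,440,000. The 3 shares of the deceased (Erik, Yara, and Vikram) are combined into a pool of ₹4,320,000.
That pool (₹4,320,000) is divided at the grandchildren's generation into 8 shares of ₹540,000. Lena, Delphine, Ronan, Gideon, Wiremu, Gwendolyn, and Marisol each take ₹540,000. The remaining share for the deceased Yannick (₹540,000) is carried to the next generation.
That pool (₹540,000) is divided at the great-grandchildren's generation equally among Verity and Vance: ₹270,000 each.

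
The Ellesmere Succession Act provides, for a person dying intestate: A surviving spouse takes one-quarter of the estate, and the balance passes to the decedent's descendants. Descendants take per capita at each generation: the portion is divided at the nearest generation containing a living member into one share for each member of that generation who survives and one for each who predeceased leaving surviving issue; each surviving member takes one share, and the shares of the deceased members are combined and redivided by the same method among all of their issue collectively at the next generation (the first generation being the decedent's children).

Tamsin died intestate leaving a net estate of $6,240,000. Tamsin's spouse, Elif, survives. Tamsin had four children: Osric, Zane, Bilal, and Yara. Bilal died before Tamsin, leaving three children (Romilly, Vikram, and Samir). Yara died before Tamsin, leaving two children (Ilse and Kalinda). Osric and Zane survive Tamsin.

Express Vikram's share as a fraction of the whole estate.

Vikram receives 3/40 of the estate.

Elif takes one-quarter of $6,240,000 = $1,560,000. The remaining $4,680,000 passes to the descendants.
The descendants' portion ($4,680,000) is divided at the children's generation into 4 shares of $1,170,000. Osric and Zane each take $1,170,000. The 2 shares of the deceased (Bilal and Yara) are combined into a pool of $2,340,000.
That pool ($2,340,000) is divided at the grandchildren's generation equally among Romilly, Vikram, Samir, Ilse, and Kalinda: $468,000 each.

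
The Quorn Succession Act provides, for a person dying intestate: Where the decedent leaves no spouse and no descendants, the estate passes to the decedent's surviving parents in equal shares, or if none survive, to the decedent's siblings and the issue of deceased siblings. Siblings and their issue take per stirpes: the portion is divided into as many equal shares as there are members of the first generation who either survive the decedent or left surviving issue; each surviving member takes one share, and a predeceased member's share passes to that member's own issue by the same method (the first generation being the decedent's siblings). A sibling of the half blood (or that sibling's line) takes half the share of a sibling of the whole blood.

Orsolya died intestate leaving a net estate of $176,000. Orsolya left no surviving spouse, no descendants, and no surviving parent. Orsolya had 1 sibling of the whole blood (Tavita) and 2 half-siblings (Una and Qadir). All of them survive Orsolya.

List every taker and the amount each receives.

Una: $44,000; Qadir: $44,000; Tavita: $88,000

The entire $176,000 passes to the siblings and their issue.
Counting each half-blood sibling's line as half a unit, there are 2 units in $176,000, so one unit is $88,000. Whole-blood lines (Tavita) take $88,000 each; half-blood lines (Una and Qadir) take $44,000 each.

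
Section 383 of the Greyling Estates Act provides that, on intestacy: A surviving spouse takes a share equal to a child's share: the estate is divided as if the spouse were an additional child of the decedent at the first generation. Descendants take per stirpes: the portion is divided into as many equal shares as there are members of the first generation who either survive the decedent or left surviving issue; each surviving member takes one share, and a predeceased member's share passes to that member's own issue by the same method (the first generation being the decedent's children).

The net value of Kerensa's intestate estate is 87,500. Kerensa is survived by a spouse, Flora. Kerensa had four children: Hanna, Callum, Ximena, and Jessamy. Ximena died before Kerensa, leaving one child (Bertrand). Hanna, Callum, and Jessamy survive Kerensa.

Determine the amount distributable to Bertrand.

Bertrand receives 17,500.

The spouse counts as an additional share at the children's level, so there are 5 primary shares of 17,500. Flora takes one such share (17,500).
The children's combined portion (70,000) is divided into 4 shares of 17,500: Hanna, Callum, and Jessamy each take 17,500; Ximena's 17,500 share passes to Ximena's issue.
Ximena's share (17,500) passes entirely to Bertrand.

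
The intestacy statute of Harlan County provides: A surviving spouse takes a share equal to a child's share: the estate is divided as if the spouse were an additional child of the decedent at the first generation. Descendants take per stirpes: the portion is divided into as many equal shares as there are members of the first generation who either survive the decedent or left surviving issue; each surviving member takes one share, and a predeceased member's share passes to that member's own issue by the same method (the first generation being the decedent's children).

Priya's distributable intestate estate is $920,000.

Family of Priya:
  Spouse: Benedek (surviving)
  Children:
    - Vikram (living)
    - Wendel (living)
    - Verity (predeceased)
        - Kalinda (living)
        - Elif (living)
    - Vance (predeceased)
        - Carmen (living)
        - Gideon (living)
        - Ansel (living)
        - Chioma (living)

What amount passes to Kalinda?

Kalinda receives $92,000.

The spouse counts as an additional share at the children's level, so there are 5 primary shares of $184,000. Benedek takes one such share ($184,000).
The children's combined portion ($736,000) is divided into 4 shares of $184,000: Vikram and Wendel each take $184,000; Verity's $184,000 share passes to Verity's issue; Vance's $184,000 share passes to Vance's issue.
Verity's share ($184,000) is divided into 2 shares of $92,000: Kalinda and Elif each take $92,000.
Vance's share ($184,000) is divided into 4 shares of $46,000: Carmen, Gideon, Ansel, and Chioma each take $46,000.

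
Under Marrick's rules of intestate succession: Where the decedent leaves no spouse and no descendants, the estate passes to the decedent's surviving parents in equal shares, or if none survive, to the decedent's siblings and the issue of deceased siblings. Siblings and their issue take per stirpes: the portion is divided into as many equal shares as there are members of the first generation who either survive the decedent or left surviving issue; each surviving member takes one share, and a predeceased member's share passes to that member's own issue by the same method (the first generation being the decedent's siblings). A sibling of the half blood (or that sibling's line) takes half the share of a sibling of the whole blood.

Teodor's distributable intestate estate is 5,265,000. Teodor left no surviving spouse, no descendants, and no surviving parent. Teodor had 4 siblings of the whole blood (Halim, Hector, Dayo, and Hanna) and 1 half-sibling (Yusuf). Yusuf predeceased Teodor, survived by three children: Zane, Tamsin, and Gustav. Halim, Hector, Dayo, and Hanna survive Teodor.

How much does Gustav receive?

The entire 5,265,000 passes to the siblings and their issue.
Counting each half-blood sibling's line as half a unit, there are 9/2 units in 5,265,000, so one unit is 1,170,000. Whole-blood lines (Halim, Hector, Dayo, and Hanna) take 1,170,000 each; half-blood lines (Yusuf) take 585,000 each.
Yusuf's share (585,000) is divided into 3 shares of 195,000: Zane, Tamsin, and Gustav each take 195,000.

Gustav receives 195,000.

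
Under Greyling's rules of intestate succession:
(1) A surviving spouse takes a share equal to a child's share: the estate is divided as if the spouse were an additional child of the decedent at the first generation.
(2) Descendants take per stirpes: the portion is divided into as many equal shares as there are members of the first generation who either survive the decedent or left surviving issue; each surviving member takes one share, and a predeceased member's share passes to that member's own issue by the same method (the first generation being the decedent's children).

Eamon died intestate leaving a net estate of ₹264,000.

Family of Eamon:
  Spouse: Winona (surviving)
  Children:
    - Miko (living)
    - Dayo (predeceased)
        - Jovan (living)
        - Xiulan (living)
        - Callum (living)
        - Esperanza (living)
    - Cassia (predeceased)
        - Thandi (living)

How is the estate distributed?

The spouse counts as an additional share at the children's level, so there are 4 primary shares of ₹66,000. Winona takes one such share (₹66,000).
The children's combined portion (₹198,000) is divided into 3 shares of ₹66,000: Miko takes ₹66,000; Dayo's ₹66,000 share passes to Dayo's issue; Cassia's ₹66,000 share passes to Cassia's issue.
Dayo's share (₹66,000) is divided into 4 shares of ₹16,500: Jovan, Xiulan, Callum, and Esperanza each take ₹16,500.
Cassia's share (₹66,000) passes entirely to Thandi.

Winona: ₹66,000; Miko: ₹66,000; Jovan: ₹16,500; Xiulan: ₹16,500; Callum: ₹16,500; Esperanza: ₹16,500; Thandi: ₹66,000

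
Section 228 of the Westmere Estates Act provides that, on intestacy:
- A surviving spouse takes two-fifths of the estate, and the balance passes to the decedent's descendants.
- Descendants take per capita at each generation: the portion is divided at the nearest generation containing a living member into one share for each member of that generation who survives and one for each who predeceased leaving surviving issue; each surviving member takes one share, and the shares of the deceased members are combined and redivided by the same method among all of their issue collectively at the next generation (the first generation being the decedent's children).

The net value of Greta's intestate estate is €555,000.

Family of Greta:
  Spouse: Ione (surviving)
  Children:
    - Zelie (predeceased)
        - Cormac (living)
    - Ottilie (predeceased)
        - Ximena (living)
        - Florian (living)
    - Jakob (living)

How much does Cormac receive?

Cormac receives €74,000.

Ione takes two-fifths of €555,000 = €222,000. The remaining €333,000 passes to the descendants.
The descendants' portion (€333,000) is divided at the children's generation into 3 shares of €111,000. Jakob takes €111,000. The 2 shares of the deceased (Zelie and Ottilie) are combined into a pool of €222,000.
That pool (€222,000) is divided at the grandchildren's generation equally among Cormac, Ximena, and Florian: €74,000 each.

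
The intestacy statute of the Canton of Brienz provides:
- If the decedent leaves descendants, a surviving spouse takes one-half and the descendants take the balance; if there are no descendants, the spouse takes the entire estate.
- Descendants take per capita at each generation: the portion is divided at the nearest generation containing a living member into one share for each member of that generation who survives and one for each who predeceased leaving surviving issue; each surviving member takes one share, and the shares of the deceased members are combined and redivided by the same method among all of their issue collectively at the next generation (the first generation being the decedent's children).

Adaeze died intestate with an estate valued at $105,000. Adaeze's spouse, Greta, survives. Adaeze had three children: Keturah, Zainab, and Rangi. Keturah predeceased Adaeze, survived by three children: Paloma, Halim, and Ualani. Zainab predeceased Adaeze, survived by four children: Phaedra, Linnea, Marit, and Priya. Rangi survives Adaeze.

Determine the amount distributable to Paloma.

Greta takes one-half of $105,000 = $52,500. The remaining $52,500 passes to the descendants.
The descendants' portion ($52,500) is divided at the children's generation into 3 shares of $17,500. Rangi takes $17,500. The 2 shares of the deceased (Keturah and Zainab) are combined into a pool of $35,000.
That pool ($35,000) is divided at the grandchildren's generation equally among Paloma, Halim, Ualani, Phaedra, Linnea, Marit, and Priya: $5,000 each.

Paloma receives $5,000.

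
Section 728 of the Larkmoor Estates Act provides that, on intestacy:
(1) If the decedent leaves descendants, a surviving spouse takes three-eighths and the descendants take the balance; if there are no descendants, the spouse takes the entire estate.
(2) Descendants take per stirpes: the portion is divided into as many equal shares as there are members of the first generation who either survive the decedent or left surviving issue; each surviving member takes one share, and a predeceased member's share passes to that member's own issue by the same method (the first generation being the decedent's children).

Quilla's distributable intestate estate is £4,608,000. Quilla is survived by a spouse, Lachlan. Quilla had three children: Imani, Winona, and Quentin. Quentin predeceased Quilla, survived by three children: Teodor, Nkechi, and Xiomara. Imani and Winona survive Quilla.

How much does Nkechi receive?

Nkechi receives £320,000.

Lachlan takes three-eighths of £4,608,000 = £1,728,000. The remaining £2,880,000 passes to the descendants.
The descendants' portion (£2,880,000) is divided into 3 shares of £960,000: Imani and Winona each take £960,000; Quentin's £960,000 share passes to Quentin's issue.
Quentin's share (£960,000) is divided into 3 shares of £320,000: Teodor, Nkechi, and Xiomara each take £320,000.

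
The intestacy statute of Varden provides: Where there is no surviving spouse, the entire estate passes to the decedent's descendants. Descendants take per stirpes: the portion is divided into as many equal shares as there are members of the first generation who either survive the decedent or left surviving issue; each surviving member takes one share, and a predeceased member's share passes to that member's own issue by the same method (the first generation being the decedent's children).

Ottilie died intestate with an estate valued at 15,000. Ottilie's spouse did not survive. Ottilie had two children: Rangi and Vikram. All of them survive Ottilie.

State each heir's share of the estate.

The entire 15,000 passes to the descendants.
That amount (15,000) is divided into 2 shares of 7,500: Rangi and Vikram each take 7,500.

Rangi: 7,500; Vikram: 7,500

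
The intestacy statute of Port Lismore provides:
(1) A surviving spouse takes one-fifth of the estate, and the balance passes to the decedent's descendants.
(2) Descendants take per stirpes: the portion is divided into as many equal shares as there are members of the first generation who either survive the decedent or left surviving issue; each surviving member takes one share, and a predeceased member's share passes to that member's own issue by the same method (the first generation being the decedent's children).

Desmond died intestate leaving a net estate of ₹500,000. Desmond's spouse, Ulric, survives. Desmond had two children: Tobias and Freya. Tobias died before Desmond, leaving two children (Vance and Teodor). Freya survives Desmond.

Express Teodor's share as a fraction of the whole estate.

Ulric takes one-fifth of ₹500,000 = ₹100,000. The remaining ₹400,000 passes to the descendants.
The descendants' portion (₹400,000) is divided into 2 shares of ₹200,000: Freya takes ₹200,000; Tobias's ₹200,000 share passes to Tobias's issue.
Tobias's share (₹200,000) is divided into 2 shares of ₹100,000: Vance and Teodor each take ₹100,000.

Teodor receives 1/5 of the estate.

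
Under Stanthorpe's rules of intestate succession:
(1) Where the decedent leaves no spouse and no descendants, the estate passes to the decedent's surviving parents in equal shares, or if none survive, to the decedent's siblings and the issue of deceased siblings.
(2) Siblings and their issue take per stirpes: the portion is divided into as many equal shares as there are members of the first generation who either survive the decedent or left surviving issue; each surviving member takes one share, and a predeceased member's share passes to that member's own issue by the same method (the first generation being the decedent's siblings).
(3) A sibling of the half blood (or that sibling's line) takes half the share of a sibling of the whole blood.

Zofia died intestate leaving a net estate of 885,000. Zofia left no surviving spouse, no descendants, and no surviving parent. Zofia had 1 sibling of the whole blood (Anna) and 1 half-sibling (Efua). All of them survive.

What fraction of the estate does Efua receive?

The entire 885,000 passes to the siblings and their issue.
Counting each half-blood sibling's line as half a unit, there are 3/2 units in 885,000, so one unit is 590,000. Whole-blood lines (Anna) take 590,000 each; half-blood lines (Efua) take 295,000 each.

Efua receives 1/3 of the estate.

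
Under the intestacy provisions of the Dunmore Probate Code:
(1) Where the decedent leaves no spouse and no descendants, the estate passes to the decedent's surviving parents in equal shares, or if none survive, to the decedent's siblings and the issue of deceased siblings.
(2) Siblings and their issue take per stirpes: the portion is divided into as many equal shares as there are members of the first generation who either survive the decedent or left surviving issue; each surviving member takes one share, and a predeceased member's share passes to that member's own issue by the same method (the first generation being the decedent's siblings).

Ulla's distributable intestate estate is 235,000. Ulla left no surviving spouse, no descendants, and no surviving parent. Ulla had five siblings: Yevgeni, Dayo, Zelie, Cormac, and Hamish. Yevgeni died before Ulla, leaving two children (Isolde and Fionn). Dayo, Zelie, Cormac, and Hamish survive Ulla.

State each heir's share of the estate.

Isolde: 23,500; Fionn: 23,500; Dayo: 47,000; Zelie: 47,000; Cormac: 47,000; Hamish: 47,000

The entire 235,000 passes to the siblings and their issue.
That amount (235,000) is divided into 5 shares of 47,000: Dayo, Zelie, Cormac, and Hamish each take 47,000; Yevgeni's 47,000 share passes to Yevgeni's issue.
Yevgeni's share (47,000) is divided into 2 shares of 23,500: Isolde and Fionn each take 23,500.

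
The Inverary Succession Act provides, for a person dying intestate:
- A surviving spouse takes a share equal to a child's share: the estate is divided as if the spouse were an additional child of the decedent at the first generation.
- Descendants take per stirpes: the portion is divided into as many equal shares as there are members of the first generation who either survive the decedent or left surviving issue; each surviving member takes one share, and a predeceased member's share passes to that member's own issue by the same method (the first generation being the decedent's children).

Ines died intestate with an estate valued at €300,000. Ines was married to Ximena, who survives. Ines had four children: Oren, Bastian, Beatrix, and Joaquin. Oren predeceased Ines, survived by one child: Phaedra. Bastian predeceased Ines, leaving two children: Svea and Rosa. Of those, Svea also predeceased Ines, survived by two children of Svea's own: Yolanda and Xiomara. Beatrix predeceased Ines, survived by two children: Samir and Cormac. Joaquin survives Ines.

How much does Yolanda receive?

Yolanda receives €15,000.

The spouse counts as an additional share at the children's level, so there are 5 primary shares of €60,000. Ximena takes one such share (€60,000).
The children's combined portion (€240,000) is divided into 4 shares of €60,000: Joaquin takes €60,000; Oren's €60,000 share passes to Oren's issue; Bastian's €60,000 share passes to Bastian's issue; Beatrix's €60,000 share passes to Beatrix's issue.
Oren's share (€60,000) passes entirely to Phaedra.
Bastian's share (€60,000) is divided into 2 shares of €30,000: Rosa takes €30,000; Svea's €30,000 share passes to Svea's issue.
Svea's share (€30,000) is divided into 2 shares of €15,000: Yolanda and Xiomara each take €15,000.
Beatrix's share (€60,000) is divided into 2 shares of €30,000: Samir and Cormac each take €30,000.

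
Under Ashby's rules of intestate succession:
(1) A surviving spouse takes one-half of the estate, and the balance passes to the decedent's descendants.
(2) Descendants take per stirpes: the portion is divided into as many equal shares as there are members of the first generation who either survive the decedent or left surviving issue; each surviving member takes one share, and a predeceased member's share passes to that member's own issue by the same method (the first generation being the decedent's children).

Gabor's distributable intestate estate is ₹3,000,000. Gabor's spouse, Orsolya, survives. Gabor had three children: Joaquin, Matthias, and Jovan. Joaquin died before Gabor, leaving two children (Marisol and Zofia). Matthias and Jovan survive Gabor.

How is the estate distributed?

Orsolya: ₹1,500,000; Marisol: ₹250,000; Zofia: ₹250,000; Matthias: ₹500,000; Jovan: ₹500,000

Orsolya takes one-half of ₹3,000,000 = ₹1,500,000. The remaining ₹1,500,000 passes to the descendants.
The descendants' portion (₹1,500,000) is divided into 3 shares of ₹500,000: Matthias and Jovan each take ₹500,000; Joaquin's ₹500,000 share passes to Joaquin's issue.
Joaquin's share (₹500,000) is divided into 2 shares of ₹250,000: Marisol and Zofia each take ₹250,000.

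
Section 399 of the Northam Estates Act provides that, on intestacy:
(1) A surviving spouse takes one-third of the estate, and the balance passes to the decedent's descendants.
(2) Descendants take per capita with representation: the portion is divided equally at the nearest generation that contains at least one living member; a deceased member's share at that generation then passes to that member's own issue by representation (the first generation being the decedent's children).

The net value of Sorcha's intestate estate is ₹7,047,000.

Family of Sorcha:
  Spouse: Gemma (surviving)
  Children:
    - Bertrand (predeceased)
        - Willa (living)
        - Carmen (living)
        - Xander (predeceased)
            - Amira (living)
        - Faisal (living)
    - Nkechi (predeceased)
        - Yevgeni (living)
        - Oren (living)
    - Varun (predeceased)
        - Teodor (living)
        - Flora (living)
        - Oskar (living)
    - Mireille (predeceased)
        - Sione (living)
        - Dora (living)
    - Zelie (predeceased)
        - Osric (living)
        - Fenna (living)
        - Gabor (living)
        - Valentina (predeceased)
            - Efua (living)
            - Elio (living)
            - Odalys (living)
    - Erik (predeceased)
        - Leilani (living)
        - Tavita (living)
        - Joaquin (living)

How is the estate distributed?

Gemma: ₹2,349,000; Willa: ₹261,000; Carmen: ₹261,000; Amira: ₹261,000; Faisal: ₹261,000; Yevgeni: ₹261,000; Oren: ₹261,000; Teodor: ₹261,000; Flora: ₹261,000; Oskar: ₹261,000; Sione: ₹261,000; Dora: ₹261,000; Osric: ₹261,000; Fenna: ₹261,000; Gabor: ₹261,000; Efua: ₹87,000; Elio: ₹87,000; Odalys: ₹87,000; Leilani: ₹261,000; Tavita: ₹261,000; Joaquin: ₹261,000

Gemma takes one-third of ₹7,047,000 = ₹2,349,000. The remaining ₹4,698,000 passes to the descendants.
No child survives, so the initial division is made at the grandchildren's generation.
The descendants' portion (₹4,698,000) is divided into 18 shares of ₹261,000: Willa, Carmen, Faisal, Yevgeni, Oren, Teodor, Flora, Oskar, Sione, Dora, Osric, Fenna, Gabor, Leilani, Tavita, and Joaquin each take ₹261,000; Xander's ₹261,000 share passes to Xander's issue; Valentina's ₹261,000 share passes to Valentina's issue.
Xander's share (₹261,000) passes entirely to Amira.
Valentina's share (₹261,000) is divided into 3 shares of ₹87,000: Efua, Elio, and Odalys each take ₹87,000.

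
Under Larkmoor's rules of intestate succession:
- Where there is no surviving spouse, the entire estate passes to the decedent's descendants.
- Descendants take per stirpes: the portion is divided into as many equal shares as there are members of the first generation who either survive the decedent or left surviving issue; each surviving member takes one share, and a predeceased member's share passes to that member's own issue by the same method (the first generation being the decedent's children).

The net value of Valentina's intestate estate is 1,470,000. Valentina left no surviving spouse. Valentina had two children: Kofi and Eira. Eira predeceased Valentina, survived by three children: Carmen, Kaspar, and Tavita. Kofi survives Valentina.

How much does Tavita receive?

Tavita receives 245,000.

The entire 1,470,000 passes to the descendants.
That amount (1,470,000) is divided into 2 shares of 735,000: Kofi takes 735,000; Eira's 735,000 share passes to Eira's issue.
Eira's share (735,000) is divided into 3 shares of 245,000: Carmen, Kaspar, and Tavita each take 245,000.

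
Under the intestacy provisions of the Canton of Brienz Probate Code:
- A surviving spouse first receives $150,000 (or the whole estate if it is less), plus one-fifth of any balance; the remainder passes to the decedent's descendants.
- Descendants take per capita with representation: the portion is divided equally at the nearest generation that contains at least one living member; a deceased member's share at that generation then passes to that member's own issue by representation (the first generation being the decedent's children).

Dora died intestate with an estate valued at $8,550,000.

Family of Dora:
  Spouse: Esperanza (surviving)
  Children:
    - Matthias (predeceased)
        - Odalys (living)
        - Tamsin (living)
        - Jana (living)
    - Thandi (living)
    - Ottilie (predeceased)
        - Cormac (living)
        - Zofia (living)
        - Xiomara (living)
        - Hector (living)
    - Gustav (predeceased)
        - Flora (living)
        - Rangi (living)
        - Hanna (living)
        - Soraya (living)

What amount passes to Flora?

Flora receives $420,000.

Esperanza first takes $150,000, leaving a balance of $8,400,000. Esperanza then takes one-fifth of the balance ($1,680,000), for a total of $1,830,000. The remaining $6,720,000 passes to the descendants.
The descendants' portion ($6,720,000) is divided into 4 shares of $1,680,000: Thandi takes $1,680,000; Matthias's $1,680,000 share passes to Matthias's issue; Ottilie's $1,680,000 share passes to Ottilie's issue; Gustav's $1,680,000 share passes to Gustav's issue.
Matthias's share ($1,680,000) is divided into 3 shares of $560,000: Odalys, Tamsin, and Jana each take $560,000.
Ottilie's share ($1,680,000) is divided into 4 shares of $420,000: Cormac, Zofia, Xiomara, and Hector each take $420,000.
Gustav's share ($1,680,000) is divided into 4 shares of $420,000: Flora, Rangi, Hanna, and Soraya each take $420,000.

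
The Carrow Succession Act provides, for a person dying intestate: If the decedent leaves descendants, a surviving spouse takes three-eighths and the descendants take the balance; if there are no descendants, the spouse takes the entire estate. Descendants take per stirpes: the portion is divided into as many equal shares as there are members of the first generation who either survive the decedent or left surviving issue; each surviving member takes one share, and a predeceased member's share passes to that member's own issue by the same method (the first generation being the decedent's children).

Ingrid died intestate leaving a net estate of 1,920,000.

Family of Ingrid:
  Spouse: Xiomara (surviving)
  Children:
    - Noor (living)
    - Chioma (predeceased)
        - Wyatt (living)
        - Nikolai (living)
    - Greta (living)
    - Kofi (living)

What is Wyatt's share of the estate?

Xiomara takes three-eighths of 1,920,000 = 720,000. The remaining 1,200,000 passes to the descendants.
The descendants' portion (1,200,000) is divided into 4 shares of 300,000: Noor, Greta, and Kofi each take 300,000; Chioma's 300,000 share passes to Chioma's issue.
Chioma's share (300,000) is divided into 2 shares of 150,000: Wyatt and Nikolai each take 150,000.

Wyatt receives 150,000.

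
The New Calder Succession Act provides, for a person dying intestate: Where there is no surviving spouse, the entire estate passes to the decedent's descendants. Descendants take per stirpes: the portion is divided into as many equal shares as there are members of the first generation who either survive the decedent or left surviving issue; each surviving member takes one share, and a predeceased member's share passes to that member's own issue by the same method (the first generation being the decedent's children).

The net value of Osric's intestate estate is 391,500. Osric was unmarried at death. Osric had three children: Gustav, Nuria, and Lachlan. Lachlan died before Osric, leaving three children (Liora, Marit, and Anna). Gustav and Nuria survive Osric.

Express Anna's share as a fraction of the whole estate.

Anna receives 1/9 of the estate.

The entire 391,500 passes to the descendants.
That amount (391,500) is divided into 3 shares of 130,500: Gustav and Nuria each take 130,500; Lachlan's 130,500 share passes to Lachlan's issue.
Lachlan's share (130,500) is divided into 3 shares of 43,500: Liora, Marit, and Anna each take 43,500.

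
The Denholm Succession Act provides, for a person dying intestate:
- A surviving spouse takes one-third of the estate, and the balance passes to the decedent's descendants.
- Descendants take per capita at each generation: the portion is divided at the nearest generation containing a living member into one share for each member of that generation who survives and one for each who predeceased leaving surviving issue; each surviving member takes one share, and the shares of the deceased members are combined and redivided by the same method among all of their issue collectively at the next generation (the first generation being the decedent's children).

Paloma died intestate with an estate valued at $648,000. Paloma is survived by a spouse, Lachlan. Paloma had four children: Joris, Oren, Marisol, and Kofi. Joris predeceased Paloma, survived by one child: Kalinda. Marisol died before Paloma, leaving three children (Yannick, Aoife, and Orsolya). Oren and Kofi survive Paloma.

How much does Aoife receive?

Lachlan takes one-third of $648,000 = $216,000. The remaining $432,000 passes to the descendants.
The descendants' portion ($432,000) is divided at the children's generation into 4 shares of $108,000. Oren and Kofi each take $108,000. The 2 shares of the deceased (Joris and Marisol) are combined into a pool of $216,000.
That pool ($216,000) is divided at the grandchildren's generation equally among Kalinda, Yannick, Aoife, and Orsolya: $54,000 each.

Aoife receives $54,000.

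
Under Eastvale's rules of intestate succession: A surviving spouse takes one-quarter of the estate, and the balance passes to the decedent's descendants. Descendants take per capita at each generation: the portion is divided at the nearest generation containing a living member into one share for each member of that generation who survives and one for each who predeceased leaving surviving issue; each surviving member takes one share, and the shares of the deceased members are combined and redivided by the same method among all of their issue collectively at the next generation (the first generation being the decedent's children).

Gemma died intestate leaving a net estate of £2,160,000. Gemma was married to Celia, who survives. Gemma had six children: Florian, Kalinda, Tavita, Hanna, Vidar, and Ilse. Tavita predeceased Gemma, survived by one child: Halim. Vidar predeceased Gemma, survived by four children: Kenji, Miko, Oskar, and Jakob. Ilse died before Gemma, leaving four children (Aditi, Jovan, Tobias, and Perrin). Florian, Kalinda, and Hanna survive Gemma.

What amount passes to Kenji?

Kenji receives £90,000.

Celia takes one-quarter of £2,160,000 = £540,000. The remaining £1,620,000 passes to the descendants.
The descendants' portion (£1,620,000) is divided at the children's generation into 6 shares of £270,000. Florian, Kalinda, and Hanna each take £270,000. The 3 shares of the deceased (Tavita, Vidar, and Ilse) are combined into a pool of £810,000.
That pool (£810,000) is divided at the grandchildren's generation equally among Halim, Kenji, Miko, Oskar, Jakob, Aditi, Jovan, Tobias, and Perrin: £90,000 each.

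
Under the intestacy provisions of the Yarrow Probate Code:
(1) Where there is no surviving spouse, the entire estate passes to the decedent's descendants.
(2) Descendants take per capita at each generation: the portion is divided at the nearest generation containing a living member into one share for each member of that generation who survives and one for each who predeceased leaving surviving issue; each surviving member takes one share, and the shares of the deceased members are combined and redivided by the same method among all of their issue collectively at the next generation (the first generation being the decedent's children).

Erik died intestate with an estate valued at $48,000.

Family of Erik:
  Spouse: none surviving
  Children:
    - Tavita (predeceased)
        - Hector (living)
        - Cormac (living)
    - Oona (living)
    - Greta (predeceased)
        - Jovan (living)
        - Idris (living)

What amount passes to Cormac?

Cormac receives $8,000.

The entire $48,000 passes to the descendants.
That amount ($48,000) is divided at the children's generation into 3 shares of $16,000. Oona takes $16,000. The 2 shares of the deceased (Tavita and Greta) are combined into a pool of $32,000.
That pool ($32,000) is divided at the grandchildren's generation equally among Hector, Cormac, Jovan, and Idris: $8,000 each.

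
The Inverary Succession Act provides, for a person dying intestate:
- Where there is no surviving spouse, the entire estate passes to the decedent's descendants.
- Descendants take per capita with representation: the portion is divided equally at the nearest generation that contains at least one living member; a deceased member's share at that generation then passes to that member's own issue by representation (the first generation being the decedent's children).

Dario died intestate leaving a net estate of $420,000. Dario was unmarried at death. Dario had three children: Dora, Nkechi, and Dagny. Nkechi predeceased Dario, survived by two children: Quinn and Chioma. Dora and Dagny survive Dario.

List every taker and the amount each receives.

Dora: $140,000; Quinn: $70,000; Chioma: $70,000; Dagny: $140,000

The entire $420,000 passes to the descendants.
That amount ($420,000) is divided into 3 shares of $140,000: Dora and Dagny each take $140,000; Nkechi's $140,000 share passes to Nkechi's issue.
Nkechi's share ($140,000) is divided into 2 shares of $70,000: Quinn and Chioma each take $70,000.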